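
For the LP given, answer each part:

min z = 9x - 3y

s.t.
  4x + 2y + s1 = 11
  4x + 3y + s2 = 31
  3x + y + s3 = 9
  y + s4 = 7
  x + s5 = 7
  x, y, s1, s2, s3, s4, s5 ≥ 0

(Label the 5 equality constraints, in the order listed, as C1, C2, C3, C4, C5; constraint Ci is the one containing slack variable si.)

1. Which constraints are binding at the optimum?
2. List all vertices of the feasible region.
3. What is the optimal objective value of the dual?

1. C1, x ≥ 0
2. (0, 0), (2.75, 0), (0, 5.5)
3. -16.5 (by strong duality, equal to the primal optimum)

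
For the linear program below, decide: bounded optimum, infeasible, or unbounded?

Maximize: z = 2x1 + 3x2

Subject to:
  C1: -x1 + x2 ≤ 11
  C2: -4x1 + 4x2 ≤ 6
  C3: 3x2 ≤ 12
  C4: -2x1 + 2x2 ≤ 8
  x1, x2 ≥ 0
Feasible point: (0, 0) satisfies every constraint, so the LP is feasible.
Direction d = (1, 0): for each constraint row a, a·d ≤ 0 —
  (-1)(1) + (1)(0) = -1 ≤ 0
  (-4)(1) + (4)(0) = -4 ≤ 0
  (0)(1) + (3)(0) = 0 ≤ 0
  (-2)(1) + (2)(0) = -2 ≤ 0
and d ≥ 0, so (0, 0) + t·d stays feasible for every t ≥ 0. Along this ray z = 2x1 + 3x2 changes by 2 per unit t, so z → +∞.

The LP is unbounded; z can be made arbitrarily large.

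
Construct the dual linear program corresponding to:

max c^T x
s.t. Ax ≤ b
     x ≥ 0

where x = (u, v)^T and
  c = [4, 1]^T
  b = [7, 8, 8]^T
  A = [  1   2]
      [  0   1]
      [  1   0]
Minimize: z = 7y1 + 8y2 + 8y3

Subject to:
  C1: -y1 - y3 ≤ -4
  C2: -2y1 - y2 ≤ -1
  y1, y2, y3 ≥ 0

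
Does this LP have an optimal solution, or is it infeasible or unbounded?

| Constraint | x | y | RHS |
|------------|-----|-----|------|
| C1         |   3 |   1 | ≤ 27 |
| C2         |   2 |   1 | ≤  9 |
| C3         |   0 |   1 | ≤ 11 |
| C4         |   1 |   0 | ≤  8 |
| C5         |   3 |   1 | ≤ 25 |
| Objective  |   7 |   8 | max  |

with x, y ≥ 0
The point (0, 9) satisfies every constraint, so the LP is feasible; the constraints give x ≤ 8 and y ≤ 11, which with x, y ≥ 0 keep the feasible region inside a bounded box. A feasible, bounded LP attains a finite optimum at a vertex.

Feasible with finite optimum z* = 72 at (0, 9).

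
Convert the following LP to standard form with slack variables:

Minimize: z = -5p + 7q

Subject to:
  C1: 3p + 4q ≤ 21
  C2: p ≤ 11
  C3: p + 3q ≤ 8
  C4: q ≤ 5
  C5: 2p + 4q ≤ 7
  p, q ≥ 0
min z = -5p + 7q

s.t.
  3p + 4q + s1 = 21
  p + s2 = 11
  p + 3q + s3 = 8
  q + s4 = 5
  2p + 4q + s5 = 7
  p, q, s1, s2, s3, s4, s5 ≥ 0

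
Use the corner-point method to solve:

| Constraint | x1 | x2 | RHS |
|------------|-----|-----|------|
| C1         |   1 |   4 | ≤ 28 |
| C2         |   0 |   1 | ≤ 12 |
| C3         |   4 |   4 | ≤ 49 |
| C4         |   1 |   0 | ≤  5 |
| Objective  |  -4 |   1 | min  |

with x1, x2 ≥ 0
x1 = 5, x2 = 0, z = -20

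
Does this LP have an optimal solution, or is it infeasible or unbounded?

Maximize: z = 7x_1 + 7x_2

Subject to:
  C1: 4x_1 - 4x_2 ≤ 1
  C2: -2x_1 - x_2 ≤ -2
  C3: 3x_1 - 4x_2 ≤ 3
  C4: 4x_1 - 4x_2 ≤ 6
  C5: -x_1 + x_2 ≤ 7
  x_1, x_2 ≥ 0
Feasible point: (0, 2) satisfies every constraint, so the LP is feasible.
Direction d = (1, 1): for each constraint row a, a·d ≤ 0 —
  (4)(1) + (-4)(1) = 0 ≤ 0
  (-2)(1) + (-1)(1) = -3 ≤ 0
  (3)(1) + (-4)(1) = -1 ≤ 0
  (4)(1) + (-4)(1) = 0 ≤ 0
  (-1)(1) + (1)(1) = 0 ≤ 0
and d ≥ 0, so (0, 2) + t·d stays feasible for every t ≥ 0. Along this ray z = 7x_1 + 7x_2 changes by 14 per unit t, so z → +∞.

The LP is unbounded; z can be made arbitrarily large.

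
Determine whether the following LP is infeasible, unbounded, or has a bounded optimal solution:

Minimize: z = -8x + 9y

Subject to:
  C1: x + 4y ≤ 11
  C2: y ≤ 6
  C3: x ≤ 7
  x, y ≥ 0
The point (7, 0) satisfies every constraint, so the LP is feasible; the constraints give x ≤ 7 and y ≤ 6, which with x, y ≥ 0 keep the feasible region inside a bounded box. A feasible, bounded LP attains a finite optimum at a vertex.

The LP has an optimal solution: (7, 0) with z = -56.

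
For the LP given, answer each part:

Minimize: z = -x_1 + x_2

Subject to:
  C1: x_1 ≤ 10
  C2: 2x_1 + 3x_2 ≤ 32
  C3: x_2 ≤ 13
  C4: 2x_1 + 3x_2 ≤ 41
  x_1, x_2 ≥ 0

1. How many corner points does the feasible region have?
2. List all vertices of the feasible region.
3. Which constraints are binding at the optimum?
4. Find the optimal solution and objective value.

1. 4
2. (0, 0), (10, 0), (10, 4), (0, 10.67)
3. C1, x_2 ≥ 0
4. x_1 = 10, x_2 = 0, z = -10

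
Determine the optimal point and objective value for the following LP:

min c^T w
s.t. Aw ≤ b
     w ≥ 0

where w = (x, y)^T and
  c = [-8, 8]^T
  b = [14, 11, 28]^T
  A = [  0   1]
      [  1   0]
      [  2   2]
Each vertex is the intersection of two constraint boundaries that also satisfies all remaining constraints:
  x = 0 and y = 0 → (0, 0)
  x = 11 and y = 0 → (11, 0)
  x = 11 and 2x + 2y = 28 → (11, 3)
  y = 14 and 2x + 2y = 28 → (0, 14)

Evaluating z = -8x + 8y at each vertex:
  (0, 0): z = 0
  (11, 0): z = -88
  (11, 3): z = -64
  (0, 14): z = 112

The minimum is at (11, 0) with z = -88.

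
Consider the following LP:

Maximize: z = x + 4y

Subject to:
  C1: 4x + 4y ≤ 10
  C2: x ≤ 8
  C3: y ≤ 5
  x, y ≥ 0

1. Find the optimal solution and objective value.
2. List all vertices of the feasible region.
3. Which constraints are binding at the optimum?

1. x = 0, y = 2.5, z = 10
2. (0, 0), (2.5, 0), (0, 2.5)
3. C1, x ≥ 0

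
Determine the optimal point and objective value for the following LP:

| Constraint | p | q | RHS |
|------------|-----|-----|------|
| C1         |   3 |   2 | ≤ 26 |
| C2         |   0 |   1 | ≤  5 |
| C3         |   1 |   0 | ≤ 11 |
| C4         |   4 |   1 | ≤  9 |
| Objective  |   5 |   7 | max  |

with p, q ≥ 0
Each vertex is the intersection of two constraint boundaries that also satisfies all remaining constraints:
  p = 0 and q = 0 → (0, 0)
  4p + q = 9 and q = 0 → (2.25, 0)
  q = 5 and 4p + q = 9 → (1, 5)
  q = 5 and p = 0 → (0, 5)

Evaluating z = 5p + 7q at each vertex:
  (0, 0): z = 0
  (2.25, 0): z = 11.25
  (1, 5): z = 40
  (0, 5): z = 35

The maximum is at (1, 5) with z = 40.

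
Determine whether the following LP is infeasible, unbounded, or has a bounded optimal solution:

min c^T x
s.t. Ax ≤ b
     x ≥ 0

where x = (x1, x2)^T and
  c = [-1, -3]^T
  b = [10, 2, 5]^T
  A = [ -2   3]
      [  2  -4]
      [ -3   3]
Feasible point: (0, 0) satisfies every constraint, so the LP is feasible.
Direction d = (3, 2): for each constraint row a, a·d ≤ 0 —
  (-2)(3) + (3)(2) = 0 ≤ 0
  (2)(3) + (-4)(2) = -2 ≤ 0
  (-3)(3) + (3)(2) = -3 ≤ 0
and d ≥ 0, so (0, 0) + t·d stays feasible for every t ≥ 0. Along this ray z = -x1 - 3x2 changes by -9 per unit t, so z → −∞.

Unbounded — the objective can decrease without bound over the feasible region.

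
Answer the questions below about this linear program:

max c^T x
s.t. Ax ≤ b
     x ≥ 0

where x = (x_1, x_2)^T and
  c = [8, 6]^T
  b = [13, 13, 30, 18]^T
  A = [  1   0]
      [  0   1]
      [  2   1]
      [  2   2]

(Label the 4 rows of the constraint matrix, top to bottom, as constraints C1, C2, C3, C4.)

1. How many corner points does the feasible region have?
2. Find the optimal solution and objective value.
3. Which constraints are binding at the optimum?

1. 3
2. x_1 = 9, x_2 = 0, z = 72
3. C4, x_2 ≥ 0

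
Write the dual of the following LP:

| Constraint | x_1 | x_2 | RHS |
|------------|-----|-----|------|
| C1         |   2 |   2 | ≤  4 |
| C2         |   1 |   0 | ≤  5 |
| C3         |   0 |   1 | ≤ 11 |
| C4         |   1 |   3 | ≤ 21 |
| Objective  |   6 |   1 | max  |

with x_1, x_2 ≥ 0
Minimize: z = 4y1 + 5y2 + 11y3 + 21y4

Subject to:
  C1: -2y1 - y2 - y4 ≤ -6
  C2: -2y1 - y3 - 3y4 ≤ -1
  y1, y2, y3, y4 ≥ 0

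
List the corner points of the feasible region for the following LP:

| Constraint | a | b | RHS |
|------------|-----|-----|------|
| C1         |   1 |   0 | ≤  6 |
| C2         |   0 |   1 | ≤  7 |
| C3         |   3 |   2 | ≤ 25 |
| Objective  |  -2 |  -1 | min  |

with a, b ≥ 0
Each vertex is the intersection of two constraint boundaries that also satisfies all remaining constraints:
  a = 0 and b = 0 → (0, 0)
  a = 6 and b = 0 → (6, 0)
  a = 6 and 3a + 2b = 25 → (6, 3.5)
  b = 7 and 3a + 2b = 25 → (3.667, 7)
  b = 7 and a = 0 → (0, 7)

Vertices: (0, 0), (6, 0), (6, 3.5), (3.667, 7), (0, 7)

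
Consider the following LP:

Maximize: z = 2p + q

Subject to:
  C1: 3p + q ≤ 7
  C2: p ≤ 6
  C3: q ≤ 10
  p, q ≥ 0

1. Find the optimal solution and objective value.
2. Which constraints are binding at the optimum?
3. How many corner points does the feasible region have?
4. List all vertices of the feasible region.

1. p = 0, q = 7, z = 7
2. C1, p ≥ 0
3. 3
4. (0, 0), (2.333, 0), (0, 7)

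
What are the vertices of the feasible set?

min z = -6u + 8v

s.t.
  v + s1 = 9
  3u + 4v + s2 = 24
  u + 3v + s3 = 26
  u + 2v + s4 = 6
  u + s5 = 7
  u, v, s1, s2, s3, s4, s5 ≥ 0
Each vertex is the intersection of two constraint boundaries that also satisfies all remaining constraints:
  u = 0 and v = 0 → (0, 0)
  u + 2v = 6 and v = 0 → (6, 0)
  u + 2v = 6 and u = 0 → (0, 3)

Vertices: (0, 0), (6, 0), (0, 3)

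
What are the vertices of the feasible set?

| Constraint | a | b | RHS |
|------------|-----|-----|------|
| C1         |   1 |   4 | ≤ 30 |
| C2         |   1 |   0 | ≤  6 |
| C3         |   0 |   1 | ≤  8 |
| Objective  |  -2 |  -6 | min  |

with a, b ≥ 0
Each vertex is the intersection of two constraint boundaries that also satisfies all remaining constraints:
  a = 0 and b = 0 → (0, 0)
  a = 6 and b = 0 → (6, 0)
  a + 4b = 30 and a = 6 → (6, 6)
  a + 4b = 30 and a = 0 → (0, 7.5)

Vertices: (0, 0), (6, 0), (6, 6), (0, 7.5)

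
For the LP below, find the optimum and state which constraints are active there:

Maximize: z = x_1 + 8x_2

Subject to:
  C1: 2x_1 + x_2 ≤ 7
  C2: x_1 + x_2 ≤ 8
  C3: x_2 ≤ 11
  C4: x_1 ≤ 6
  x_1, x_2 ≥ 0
Optimal: x_1 = 0, x_2 = 7
Slack at optimum:
  C1: slack = 0 (binding)
  C2: slack = 1
  C3: slack = 4
  C4: slack = 6
  x_1 ≥ 0: x_1 = 0 (binding)
  x_2 ≥ 0: x_2 = 7
Binding constraints: C1, x_1 ≥ 0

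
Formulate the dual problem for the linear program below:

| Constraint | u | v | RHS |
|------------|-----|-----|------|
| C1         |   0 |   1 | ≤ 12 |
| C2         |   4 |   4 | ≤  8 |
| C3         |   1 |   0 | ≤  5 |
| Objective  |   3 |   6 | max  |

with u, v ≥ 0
Minimize: z = 12y1 + 8y2 + 5y3

Subject to:
  C1: -4y2 - y3 ≤ -3
  C2: -y1 - 4y2 ≤ -6
  y1, y2, y3 ≥ 0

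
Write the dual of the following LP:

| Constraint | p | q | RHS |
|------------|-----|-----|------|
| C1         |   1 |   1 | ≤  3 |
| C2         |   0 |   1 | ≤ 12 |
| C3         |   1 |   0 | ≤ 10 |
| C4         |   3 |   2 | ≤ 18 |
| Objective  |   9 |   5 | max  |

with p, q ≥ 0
Minimize: z = 3y1 + 12y2 + 10y3 + 18y4

Subject to:
  C1: -y1 - y3 - 3y4 ≤ -9
  C2: -y1 - y2 - 2y4 ≤ -5
  y1, y2, y3, y4 ≥ 0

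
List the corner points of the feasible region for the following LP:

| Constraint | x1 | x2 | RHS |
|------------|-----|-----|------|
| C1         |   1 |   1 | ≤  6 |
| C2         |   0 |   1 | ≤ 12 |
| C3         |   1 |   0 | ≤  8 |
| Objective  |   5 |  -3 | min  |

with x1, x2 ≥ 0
Each vertex is the intersection of two constraint boundaries that also satisfies all remaining constraints:
  x1 = 0 and x2 = 0 → (0, 0)
  x1 + x2 = 6 and x2 = 0 → (6, 0)
  x1 + x2 = 6 and x1 = 0 → (0, 6)

Vertices: (0, 0), (6, 0), (0, 6)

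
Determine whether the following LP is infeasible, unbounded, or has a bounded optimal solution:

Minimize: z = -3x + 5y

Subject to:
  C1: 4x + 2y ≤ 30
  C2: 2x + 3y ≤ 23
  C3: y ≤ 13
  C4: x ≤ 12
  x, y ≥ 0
The point (7.5, 0) satisfies every constraint, so the LP is feasible; the constraints give x ≤ 12 and y ≤ 13, which with x, y ≥ 0 keep the feasible region inside a bounded box. A feasible, bounded LP attains a finite optimum at a vertex.

Evaluating z = -3x + 5y at each vertex:
  (0, 0): z = 0
  (7.5, 0): z = -22.5
  (5.5, 4): z = 3.5
  (0, 7.667): z = 38.33

Bounded optimum: z* = -22.5 at (7.5, 0).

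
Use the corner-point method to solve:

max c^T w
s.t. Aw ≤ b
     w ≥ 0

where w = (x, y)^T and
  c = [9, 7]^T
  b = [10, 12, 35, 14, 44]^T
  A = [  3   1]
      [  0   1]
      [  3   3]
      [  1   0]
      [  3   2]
x = 0, y = 10, z = 70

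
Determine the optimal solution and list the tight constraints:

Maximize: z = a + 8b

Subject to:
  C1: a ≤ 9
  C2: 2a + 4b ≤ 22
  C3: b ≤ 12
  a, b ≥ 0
Optimal: a = 0, b = 5.5
Slack at optimum:
  C1: slack = 9
  C2: slack = 0 (binding)
  C3: slack = 6.5
  a ≥ 0: a = 0 (binding)
  b ≥ 0: b = 5.5
Binding constraints: C2, a ≥ 0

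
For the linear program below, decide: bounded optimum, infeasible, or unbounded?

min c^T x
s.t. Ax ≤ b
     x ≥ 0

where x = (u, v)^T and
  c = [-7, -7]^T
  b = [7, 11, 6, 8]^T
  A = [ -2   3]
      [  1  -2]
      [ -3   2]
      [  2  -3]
Feasible point: (0, 0) satisfies every constraint, so the LP is feasible.
Direction d = (3, 2): for each constraint row a, a·d ≤ 0 —
  (-2)(3) + (3)(2) = 0 ≤ 0
  (1)(3) + (-2)(2) = -1 ≤ 0
  (-3)(3) + (2)(2) = -5 ≤ 0
  (2)(3) + (-3)(2) = 0 ≤ 0
and d ≥ 0, so (0, 0) + t·d stays feasible for every t ≥ 0. Along this ray z = -7u - 7v changes by -35 per unit t, so z → −∞.

Unbounded — the objective can decrease without bound over the feasible region.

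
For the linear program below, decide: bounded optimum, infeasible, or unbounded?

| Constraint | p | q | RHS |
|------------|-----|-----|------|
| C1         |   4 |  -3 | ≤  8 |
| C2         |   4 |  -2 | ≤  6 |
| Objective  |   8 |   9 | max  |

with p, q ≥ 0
Feasible point: (0, 0) satisfies every constraint, so the LP is feasible.
Direction d = (0, 1): for each constraint row a, a·d ≤ 0 —
  (4)(0) + (-3)(1) = -3 ≤ 0
  (4)(0) + (-2)(1) = -2 ≤ 0
and d ≥ 0, so (0, 0) + t·d stays feasible for every t ≥ 0. Along this ray z = 8p + 9q changes by 9 per unit t, so z → +∞.

Unbounded — the objective can increase without bound over the feasible region.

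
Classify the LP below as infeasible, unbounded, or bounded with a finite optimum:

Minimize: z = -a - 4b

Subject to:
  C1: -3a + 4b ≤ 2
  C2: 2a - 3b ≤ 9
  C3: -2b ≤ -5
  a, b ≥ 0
Feasible point: (4, 3) satisfies every constraint, so the LP is feasible.
Direction d = (4, 3): for each constraint row a, a·d ≤ 0 —
  (-3)(4) + (4)(3) = 0 ≤ 0
  (2)(4) + (-3)(3) = -1 ≤ 0
  (0)(4) + (-2)(3) = -6 ≤ 0
and d ≥ 0, so (4, 3) + t·d stays feasible for every t ≥ 0. Along this ray z = -a - 4b changes by -16 per unit t, so z → −∞.

The LP is unbounded; z can be made arbitrarily small.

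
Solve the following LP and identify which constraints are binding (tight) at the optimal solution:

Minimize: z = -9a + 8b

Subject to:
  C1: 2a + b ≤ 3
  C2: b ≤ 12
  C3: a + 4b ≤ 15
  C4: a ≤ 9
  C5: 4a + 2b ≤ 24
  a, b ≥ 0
Optimal: a = 1.5, b = 0
Binding: C1, b ≥ 0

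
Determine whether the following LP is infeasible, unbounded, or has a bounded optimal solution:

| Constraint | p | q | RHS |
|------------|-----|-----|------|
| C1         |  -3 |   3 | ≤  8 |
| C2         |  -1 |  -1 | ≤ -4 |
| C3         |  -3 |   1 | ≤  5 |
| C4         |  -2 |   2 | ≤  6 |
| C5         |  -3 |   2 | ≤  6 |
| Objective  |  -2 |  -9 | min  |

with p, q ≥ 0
Feasible point: (1, 3) satisfies every constraint, so the LP is feasible.
Direction d = (1, 0): for each constraint row a, a·d ≤ 0 —
  (-3)(1) + (3)(0) = -3 ≤ 0
  (-1)(1) + (-1)(0) = -1 ≤ 0
  (-3)(1) + (1)(0) = -3 ≤ 0
  (-2)(1) + (2)(0) = -2 ≤ 0
  (-3)(1) + (2)(0) = -3 ≤ 0
and d ≥ 0, so (1, 3) + t·d stays feasible for every t ≥ 0. Along this ray z = -2p - 9q changes by -2 per unit t, so z → −∞.

Unbounded — the objective can decrease without bound over the feasible region.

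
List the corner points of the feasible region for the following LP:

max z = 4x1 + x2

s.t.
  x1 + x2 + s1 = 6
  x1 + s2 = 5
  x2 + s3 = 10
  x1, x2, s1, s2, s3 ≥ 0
Each vertex is the intersection of two constraint boundaries that also satisfies all remaining constraints:
  x1 = 0 and x2 = 0 → (0, 0)
  x1 = 5 and x2 = 0 → (5, 0)
  x1 + x2 = 6 and x1 = 5 → (5, 1)
  x1 + x2 = 6 and x1 = 0 → (0, 6)

Vertices: (0, 0), (5, 0), (5, 1), (0, 6)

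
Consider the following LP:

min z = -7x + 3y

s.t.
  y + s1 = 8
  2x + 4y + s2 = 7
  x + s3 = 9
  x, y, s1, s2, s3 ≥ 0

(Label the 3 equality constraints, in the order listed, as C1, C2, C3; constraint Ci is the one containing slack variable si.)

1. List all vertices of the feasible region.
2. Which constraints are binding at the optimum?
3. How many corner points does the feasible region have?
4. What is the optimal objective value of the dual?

1. (0, 0), (3.5, 0), (0, 1.75)
2. C2, y ≥ 0
3. 3
4. -24.5 (by strong duality, equal to the primal optimum)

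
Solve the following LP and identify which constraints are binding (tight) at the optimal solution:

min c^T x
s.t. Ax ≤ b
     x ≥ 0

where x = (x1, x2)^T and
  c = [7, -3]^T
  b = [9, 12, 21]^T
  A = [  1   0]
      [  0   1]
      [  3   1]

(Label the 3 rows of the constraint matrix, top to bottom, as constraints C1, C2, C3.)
Optimal: x1 = 0, x2 = 12
Binding: C2, x1 ≥ 0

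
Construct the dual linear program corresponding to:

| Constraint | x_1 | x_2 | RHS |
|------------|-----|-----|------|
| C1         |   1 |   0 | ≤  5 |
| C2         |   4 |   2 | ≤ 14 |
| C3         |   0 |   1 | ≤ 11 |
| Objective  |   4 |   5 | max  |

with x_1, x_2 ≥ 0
Minimize: z = 5y1 + 14y2 + 11y3

Subject to:
  C1: -y1 - 4y2 ≤ -4
  C2: -2y2 - y3 ≤ -5
  y1, y2, y3 ≥ 0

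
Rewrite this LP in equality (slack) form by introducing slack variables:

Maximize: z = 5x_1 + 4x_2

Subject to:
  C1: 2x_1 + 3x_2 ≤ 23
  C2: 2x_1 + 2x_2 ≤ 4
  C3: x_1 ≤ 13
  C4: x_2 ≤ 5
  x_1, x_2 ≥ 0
max z = 5x_1 + 4x_2

s.t.
  2x_1 + 3x_2 + s1 = 23
  2x_1 + 2x_2 + s2 = 4
  x_1 + s3 = 13
  x_2 + s4 = 5
  x_1, x_2, s1, s2, s3, s4 ≥ 0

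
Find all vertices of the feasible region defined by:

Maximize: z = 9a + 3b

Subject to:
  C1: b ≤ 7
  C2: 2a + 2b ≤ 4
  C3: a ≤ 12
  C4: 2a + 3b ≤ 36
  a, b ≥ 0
Each vertex is the intersection of two constraint boundaries that also satisfies all remaining constraints:
  a = 0 and b = 0 → (0, 0)
  2a + 2b = 4 and b = 0 → (2, 0)
  2a + 2b = 4 and a = 0 → (0, 2)

Vertices: (0, 0), (2, 0), (0, 2)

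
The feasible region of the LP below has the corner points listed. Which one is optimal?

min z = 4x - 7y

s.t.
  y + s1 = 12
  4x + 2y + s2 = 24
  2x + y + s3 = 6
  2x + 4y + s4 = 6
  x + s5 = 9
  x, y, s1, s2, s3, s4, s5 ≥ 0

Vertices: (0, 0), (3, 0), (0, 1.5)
(0, 1.5) with z = -10.5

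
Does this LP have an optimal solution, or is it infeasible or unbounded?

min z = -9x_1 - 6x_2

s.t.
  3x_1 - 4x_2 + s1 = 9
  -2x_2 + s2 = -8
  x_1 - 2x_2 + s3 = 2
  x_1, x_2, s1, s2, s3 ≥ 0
Feasible point: (0, 4) satisfies every constraint, so the LP is feasible.
Direction d = (0, 1): for each constraint row a, a·d ≤ 0 —
  (3)(0) + (-4)(1) = -4 ≤ 0
  (0)(0) + (-2)(1) = -2 ≤ 0
  (1)(0) + (-2)(1) = -2 ≤ 0
and d ≥ 0, so (0, 4) + t·d stays feasible for every t ≥ 0. Along this ray z = -9x_1 - 6x_2 changes by -6 per unit t, so z → −∞.

The LP is unbounded; z can be made arbitrarily small.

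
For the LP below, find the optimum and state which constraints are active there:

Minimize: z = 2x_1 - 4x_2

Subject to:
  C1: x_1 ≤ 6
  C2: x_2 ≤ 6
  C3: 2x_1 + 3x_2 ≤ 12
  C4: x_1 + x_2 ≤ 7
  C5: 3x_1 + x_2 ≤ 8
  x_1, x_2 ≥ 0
Optimal: x_1 = 0, x_2 = 4
Binding: C3, x_1 ≥ 0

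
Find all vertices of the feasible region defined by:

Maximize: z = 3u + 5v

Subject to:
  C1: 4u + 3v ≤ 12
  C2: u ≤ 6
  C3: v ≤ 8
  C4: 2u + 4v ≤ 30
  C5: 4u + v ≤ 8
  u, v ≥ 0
Each vertex is the intersection of two constraint boundaries that also satisfies all remaining constraints:
  u = 0 and v = 0 → (0, 0)
  4u + v = 8 and v = 0 → (2, 0)
  4u + 3v = 12 and 4u + v = 8 → (1.5, 2)
  4u + 3v = 12 and u = 0 → (0, 4)

Vertices: (0, 0), (2, 0), (1.5, 2), (0, 4)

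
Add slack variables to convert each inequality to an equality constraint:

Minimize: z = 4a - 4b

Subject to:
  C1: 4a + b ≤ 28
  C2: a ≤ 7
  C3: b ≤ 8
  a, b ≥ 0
min z = 4a - 4b

s.t.
  4a + b + s1 = 28
  a + s2 = 7
  b + s3 = 8
  a, b, s1, s2, s3 ≥ 0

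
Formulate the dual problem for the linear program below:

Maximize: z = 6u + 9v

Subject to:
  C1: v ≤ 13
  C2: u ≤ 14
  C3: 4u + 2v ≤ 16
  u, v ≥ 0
Minimize: z = 13y1 + 14y2 + 16y3

Subject to:
  C1: -y2 - 4y3 ≤ -6
  C2: -y1 - 2y3 ≤ -9
  y1, y2, y3 ≥ 0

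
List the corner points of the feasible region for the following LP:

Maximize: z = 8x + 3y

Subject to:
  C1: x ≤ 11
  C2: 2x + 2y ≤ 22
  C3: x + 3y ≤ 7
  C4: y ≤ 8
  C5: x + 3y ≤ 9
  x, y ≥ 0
Each vertex is the intersection of two constraint boundaries that also satisfies all remaining constraints:
  x = 0 and y = 0 → (0, 0)
  x + 3y = 7 and y = 0 → (7, 0)
  x + 3y = 7 and x = 0 → (0, 2.333)

Vertices: (0, 0), (7, 0), (0, 2.333)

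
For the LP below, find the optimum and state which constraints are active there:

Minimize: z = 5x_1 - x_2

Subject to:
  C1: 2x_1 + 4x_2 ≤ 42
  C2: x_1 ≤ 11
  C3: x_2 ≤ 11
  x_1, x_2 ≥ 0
Optimal: x_1 = 0, x_2 = 10.5
Binding: C1, x_1 ≥ 0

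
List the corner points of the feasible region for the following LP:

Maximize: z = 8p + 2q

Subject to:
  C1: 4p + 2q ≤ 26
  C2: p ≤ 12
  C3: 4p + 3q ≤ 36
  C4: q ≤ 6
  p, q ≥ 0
Each vertex is the intersection of two constraint boundaries that also satisfies all remaining constraints:
  p = 0 and q = 0 → (0, 0)
  4p + 2q = 26 and q = 0 → (6.5, 0)
  4p + 2q = 26 and q = 6 → (3.5, 6)
  q = 6 and p = 0 → (0, 6)

Vertices: (0, 0), (6.5, 0), (3.5, 6), (0, 6)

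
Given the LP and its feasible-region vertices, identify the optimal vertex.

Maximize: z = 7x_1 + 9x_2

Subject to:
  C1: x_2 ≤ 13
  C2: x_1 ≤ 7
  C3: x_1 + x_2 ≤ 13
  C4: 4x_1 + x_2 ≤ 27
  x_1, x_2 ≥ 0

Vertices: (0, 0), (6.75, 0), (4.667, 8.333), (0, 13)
Evaluating z = 7x_1 + 9x_2 at each vertex:
  (0, 0): z = 0
  (6.75, 0): z = 47.25
  (4.667, 8.333): z = 107.7
  (0, 13): z = 117

The largest value is z = 117, attained at (0, 13).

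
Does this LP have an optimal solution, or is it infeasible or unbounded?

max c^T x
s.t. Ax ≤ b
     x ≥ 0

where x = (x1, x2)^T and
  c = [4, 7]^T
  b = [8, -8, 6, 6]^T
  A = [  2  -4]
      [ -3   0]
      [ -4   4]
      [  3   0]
One constraint requires 3x1 ≤ 6, while the constraint -3x1 ≤ -8 is equivalent to 3x1 ≥ 8. Together they would need 8 ≤ 3x1 ≤ 6, which is impossible since 8 > 6. No point satisfies all constraints.

Infeasible: no point satisfies all constraints simultaneously.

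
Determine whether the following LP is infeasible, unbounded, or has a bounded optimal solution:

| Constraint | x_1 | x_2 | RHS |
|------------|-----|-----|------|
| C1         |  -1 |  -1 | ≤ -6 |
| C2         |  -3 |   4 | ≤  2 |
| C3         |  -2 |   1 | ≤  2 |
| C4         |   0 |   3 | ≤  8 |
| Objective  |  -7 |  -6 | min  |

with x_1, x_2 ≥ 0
Feasible point: (4, 2) satisfies every constraint, so the LP is feasible.
Direction d = (1, 0): for each constraint row a, a·d ≤ 0 —
  (-1)(1) + (-1)(0) = -1 ≤ 0
  (-3)(1) + (4)(0) = -3 ≤ 0
  (-2)(1) + (1)(0) = -2 ≤ 0
  (0)(1) + (3)(0) = 0 ≤ 0
and d ≥ 0, so (4, 2) + t·d stays feasible for every t ≥ 0. Along this ray z = -7x_1 - 6x_2 changes by -7 per unit t, so z → −∞.

Unbounded — the objective can decrease without bound over the feasible region.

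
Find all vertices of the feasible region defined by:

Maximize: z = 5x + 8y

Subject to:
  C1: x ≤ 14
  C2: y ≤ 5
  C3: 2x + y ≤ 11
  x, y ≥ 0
Each vertex is the intersection of two constraint boundaries that also satisfies all remaining constraints:
  x = 0 and y = 0 → (0, 0)
  2x + y = 11 and y = 0 → (5.5, 0)
  y = 5 and 2x + y = 11 → (3, 5)
  y = 5 and x = 0 → (0, 5)

Vertices: (0, 0), (5.5, 0), (3, 5), (0, 5)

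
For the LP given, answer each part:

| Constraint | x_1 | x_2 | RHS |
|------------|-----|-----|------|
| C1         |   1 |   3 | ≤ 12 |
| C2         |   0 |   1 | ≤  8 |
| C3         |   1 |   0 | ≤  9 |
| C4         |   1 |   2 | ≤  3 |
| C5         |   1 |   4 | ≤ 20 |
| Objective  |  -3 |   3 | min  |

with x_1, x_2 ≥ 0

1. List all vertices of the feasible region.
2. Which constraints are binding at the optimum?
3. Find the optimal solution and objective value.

1. (0, 0), (3, 0), (0, 1.5)
2. C4, x_2 ≥ 0
3. x_1 = 3, x_2 = 0, z = -9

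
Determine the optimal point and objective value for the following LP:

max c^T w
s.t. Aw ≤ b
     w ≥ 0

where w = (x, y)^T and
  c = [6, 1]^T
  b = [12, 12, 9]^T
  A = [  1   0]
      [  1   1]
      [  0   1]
x = 12, y = 0, z = 72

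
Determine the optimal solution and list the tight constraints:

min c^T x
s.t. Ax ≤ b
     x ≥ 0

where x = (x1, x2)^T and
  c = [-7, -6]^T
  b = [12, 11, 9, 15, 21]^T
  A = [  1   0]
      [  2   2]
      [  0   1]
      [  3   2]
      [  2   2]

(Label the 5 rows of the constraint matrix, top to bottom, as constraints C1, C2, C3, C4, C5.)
Optimal: x1 = 4, x2 = 1.5
Slack at optimum:
  C1: slack = 8
  C2: slack = 0 (binding)
  C3: slack = 7.5
  C4: slack = 0 (binding)
  C5: slack = 10
  x1 ≥ 0: x1 = 4
  x2 ≥ 0: x2 = 1.5
Binding constraints: C2, C4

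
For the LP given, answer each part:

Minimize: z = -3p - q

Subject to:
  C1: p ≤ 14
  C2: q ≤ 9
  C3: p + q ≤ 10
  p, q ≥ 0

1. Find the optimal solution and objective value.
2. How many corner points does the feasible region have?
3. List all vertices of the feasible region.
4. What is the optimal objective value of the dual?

1. p = 10, q = 0, z = -30
2. 4
3. (0, 0), (10, 0), (1, 9), (0, 9)
4. -30 (by strong duality, equal to the primal optimum)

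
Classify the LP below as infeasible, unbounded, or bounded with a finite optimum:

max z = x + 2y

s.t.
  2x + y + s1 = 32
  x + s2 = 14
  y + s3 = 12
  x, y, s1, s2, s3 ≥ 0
The point (10, 12) satisfies every constraint, so the LP is feasible; the constraints give x ≤ 14 and y ≤ 12, which with x, y ≥ 0 keep the feasible region inside a bounded box. A feasible, bounded LP attains a finite optimum at a vertex.

The LP has an optimal solution: (10, 12) with z = 34.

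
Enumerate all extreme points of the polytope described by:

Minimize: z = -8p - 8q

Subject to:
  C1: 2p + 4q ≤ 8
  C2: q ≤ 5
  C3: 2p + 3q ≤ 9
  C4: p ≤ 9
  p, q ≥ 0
Each vertex is the intersection of two constraint boundaries that also satisfies all remaining constraints:
  p = 0 and q = 0 → (0, 0)
  2p + 4q = 8 and q = 0 → (4, 0)
  2p + 4q = 8 and p = 0 → (0, 2)

Vertices: (0, 0), (4, 0), (0, 2)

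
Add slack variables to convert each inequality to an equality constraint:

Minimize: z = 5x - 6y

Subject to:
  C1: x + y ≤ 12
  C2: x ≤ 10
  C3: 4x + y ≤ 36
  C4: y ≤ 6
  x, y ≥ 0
min z = 5x - 6y

s.t.
  x + y + s1 = 12
  x + s2 = 10
  4x + y + s3 = 36
  y + s4 = 6
  x, y, s1, s2, s3, s4 ≥ 0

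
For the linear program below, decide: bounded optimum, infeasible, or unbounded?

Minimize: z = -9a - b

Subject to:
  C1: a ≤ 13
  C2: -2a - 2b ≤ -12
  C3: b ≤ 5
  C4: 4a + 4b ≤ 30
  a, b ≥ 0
The point (7.5, 0) satisfies every constraint, so the LP is feasible; the constraints give a ≤ 13 and b ≤ 5, which with a, b ≥ 0 keep the feasible region inside a bounded box. A feasible, bounded LP attains a finite optimum at a vertex.

Evaluating z = -9a - b at each vertex:
  (6, 0): z = -54
  (7.5, 0): z = -67.5
  (2.5, 5): z = -27.5
  (1, 5): z = -14

The LP has an optimal solution: (7.5, 0) with z = -67.5.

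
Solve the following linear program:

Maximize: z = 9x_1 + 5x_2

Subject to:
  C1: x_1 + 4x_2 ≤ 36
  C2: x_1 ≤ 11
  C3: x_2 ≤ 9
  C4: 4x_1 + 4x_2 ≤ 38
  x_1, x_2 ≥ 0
x_1 = 9.5, x_2 = 0, z = 85.5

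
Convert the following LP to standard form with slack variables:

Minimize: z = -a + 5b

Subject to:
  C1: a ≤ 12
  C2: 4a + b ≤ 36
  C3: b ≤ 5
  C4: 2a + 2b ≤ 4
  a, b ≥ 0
min z = -a + 5b

s.t.
  a + s1 = 12
  4a + b + s2 = 36
  b + s3 = 5
  2a + 2b + s4 = 4
  a, b, s1, s2, s3, s4 ≥ 0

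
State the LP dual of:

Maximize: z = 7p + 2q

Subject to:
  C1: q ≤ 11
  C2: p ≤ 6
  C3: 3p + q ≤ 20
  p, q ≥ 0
Minimize: z = 11y1 + 6y2 + 20y3

Subject to:
  C1: -y2 - 3y3 ≤ -7
  C2: -y1 - y3 ≤ -2
  y1, y2, y3 ≥ 0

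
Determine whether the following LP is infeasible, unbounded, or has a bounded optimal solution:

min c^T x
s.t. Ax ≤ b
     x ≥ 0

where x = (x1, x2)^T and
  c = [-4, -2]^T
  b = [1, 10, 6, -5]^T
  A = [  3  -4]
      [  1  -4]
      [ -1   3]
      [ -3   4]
One constraint requires 3x1 - 4x2 ≤ 1, while the constraint -3x1 + 4x2 ≤ -5 is equivalent to 3x1 - 4x2 ≥ 5. Together they would need 5 ≤ 3x1 - 4x2 ≤ 1, which is impossible since 5 > 1. No point satisfies all constraints.

The feasible region is empty; the LP is infeasible.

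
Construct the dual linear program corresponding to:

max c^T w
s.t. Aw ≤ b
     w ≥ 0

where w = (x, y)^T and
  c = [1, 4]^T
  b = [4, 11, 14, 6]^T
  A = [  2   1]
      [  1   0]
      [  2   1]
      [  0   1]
Minimize: z = 4y1 + 11y2 + 14y3 + 6y4

Subject to:
  C1: -2y1 - y2 - 2y3 ≤ -1
  C2: -y1 - y3 - y4 ≤ -4
  y1, y2, y3, y4 ≥ 0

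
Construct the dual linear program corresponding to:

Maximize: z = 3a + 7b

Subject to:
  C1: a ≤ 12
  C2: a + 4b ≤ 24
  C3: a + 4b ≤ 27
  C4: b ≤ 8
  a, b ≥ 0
Minimize: z = 12y1 + 24y2 + 27y3 + 8y4

Subject to:
  C1: -y1 - y2 - y3 ≤ -3
  C2: -4y2 - 4y3 - y4 ≤ -7
  y1, y2, y3, y4 ≥ 0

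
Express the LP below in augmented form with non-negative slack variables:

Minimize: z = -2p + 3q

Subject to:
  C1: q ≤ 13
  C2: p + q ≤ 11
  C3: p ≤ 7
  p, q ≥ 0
min z = -2p + 3q

s.t.
  q + s1 = 13
  p + q + s2 = 11
  p + s3 = 7
  p, q, s1, s2, s3 ≥ 0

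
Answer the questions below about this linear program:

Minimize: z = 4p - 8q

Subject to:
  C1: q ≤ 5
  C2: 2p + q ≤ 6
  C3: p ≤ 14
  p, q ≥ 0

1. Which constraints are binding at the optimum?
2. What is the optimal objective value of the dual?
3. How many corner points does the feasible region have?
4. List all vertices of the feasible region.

1. C1, p ≥ 0
2. -40 (by strong duality, equal to the primal optimum)
3. 4
4. (0, 0), (3, 0), (0.5, 5), (0, 5)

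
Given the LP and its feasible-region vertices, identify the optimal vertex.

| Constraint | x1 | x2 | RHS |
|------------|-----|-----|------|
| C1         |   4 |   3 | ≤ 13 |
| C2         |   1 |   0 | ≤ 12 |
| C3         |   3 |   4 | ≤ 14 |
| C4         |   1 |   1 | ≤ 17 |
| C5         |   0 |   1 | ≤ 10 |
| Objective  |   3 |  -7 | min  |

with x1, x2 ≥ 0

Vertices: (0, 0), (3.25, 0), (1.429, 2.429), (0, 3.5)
(0, 3.5) with z = -24.5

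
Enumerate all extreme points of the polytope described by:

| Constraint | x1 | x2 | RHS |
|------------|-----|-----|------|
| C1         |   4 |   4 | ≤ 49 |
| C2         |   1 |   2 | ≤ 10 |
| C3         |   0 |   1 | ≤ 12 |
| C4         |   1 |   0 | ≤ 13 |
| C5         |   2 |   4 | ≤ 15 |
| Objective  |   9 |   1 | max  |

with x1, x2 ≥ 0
Each vertex is the intersection of two constraint boundaries that also satisfies all remaining constraints:
  x1 = 0 and x2 = 0 → (0, 0)
  2x1 + 4x2 = 15 and x2 = 0 → (7.5, 0)
  2x1 + 4x2 = 15 and x1 = 0 → (0, 3.75)

Vertices: (0, 0), (7.5, 0), (0, 3.75)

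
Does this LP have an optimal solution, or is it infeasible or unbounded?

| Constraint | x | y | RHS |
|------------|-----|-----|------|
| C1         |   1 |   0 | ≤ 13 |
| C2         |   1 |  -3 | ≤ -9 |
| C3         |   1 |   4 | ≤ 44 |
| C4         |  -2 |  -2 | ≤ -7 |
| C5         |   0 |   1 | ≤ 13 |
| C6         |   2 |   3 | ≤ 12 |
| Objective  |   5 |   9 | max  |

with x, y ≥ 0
The point (0, 4) satisfies every constraint, so the LP is feasible; the constraints give x ≤ 13 and y ≤ 13, which with x, y ≥ 0 keep the feasible region inside a bounded box. A feasible, bounded LP attains a finite optimum at a vertex.

Bounded optimum: z* = 36 at (0, 4).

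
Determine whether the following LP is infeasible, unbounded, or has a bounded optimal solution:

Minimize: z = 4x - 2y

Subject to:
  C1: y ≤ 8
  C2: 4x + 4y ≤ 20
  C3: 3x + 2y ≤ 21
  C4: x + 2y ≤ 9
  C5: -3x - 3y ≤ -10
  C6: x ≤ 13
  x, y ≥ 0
The point (0, 4.5) satisfies every constraint, so the LP is feasible; the constraints give x ≤ 13 and y ≤ 8, which with x, y ≥ 0 keep the feasible region inside a bounded box. A feasible, bounded LP attains a finite optimum at a vertex.

Evaluating z = 4x - 2y at each vertex:
  (3.333, 0): z = 13.33
  (5, 0): z = 20
  (1, 4): z = -4
  (0, 4.5): z = -9
  (0, 3.333): z = -6.667

The LP has an optimal solution: (0, 4.5) with z = -9.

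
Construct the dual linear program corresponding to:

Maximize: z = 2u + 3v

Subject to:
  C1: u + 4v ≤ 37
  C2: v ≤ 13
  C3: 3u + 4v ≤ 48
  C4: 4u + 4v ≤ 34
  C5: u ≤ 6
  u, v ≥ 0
Minimize: z = 37y1 + 13y2 + 48y3 + 34y4 + 6y5

Subject to:
  C1: -y1 - 3y3 - 4y4 - y5 ≤ -2
  C2: -4y1 - y2 - 4y3 - 4y4 ≤ -3
  y1, y2, y3, y4, y5 ≥ 0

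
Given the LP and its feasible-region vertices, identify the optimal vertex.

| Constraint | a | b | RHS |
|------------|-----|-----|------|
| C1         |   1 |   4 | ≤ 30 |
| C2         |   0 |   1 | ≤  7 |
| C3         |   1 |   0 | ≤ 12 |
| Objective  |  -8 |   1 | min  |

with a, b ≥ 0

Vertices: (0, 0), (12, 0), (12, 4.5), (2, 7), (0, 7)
Evaluating z = -8a + b at each vertex:
  (0, 0): z = 0
  (12, 0): z = -96
  (12, 4.5): z = -91.5
  (2, 7): z = -9
  (0, 7): z = 7

The smallest value is z = -96, attained at (12, 0).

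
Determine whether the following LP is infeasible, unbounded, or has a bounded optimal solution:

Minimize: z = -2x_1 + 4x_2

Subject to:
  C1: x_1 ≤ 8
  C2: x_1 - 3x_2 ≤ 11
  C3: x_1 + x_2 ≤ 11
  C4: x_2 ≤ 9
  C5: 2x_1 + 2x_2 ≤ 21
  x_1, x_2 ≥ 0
The point (8, 0) satisfies every constraint, so the LP is feasible; the constraints give x_1 ≤ 8 and x_2 ≤ 9, which with x_1, x_2 ≥ 0 keep the feasible region inside a bounded box. A feasible, bounded LP attains a finite optimum at a vertex.

The LP has an optimal solution: (8, 0) with z = -16.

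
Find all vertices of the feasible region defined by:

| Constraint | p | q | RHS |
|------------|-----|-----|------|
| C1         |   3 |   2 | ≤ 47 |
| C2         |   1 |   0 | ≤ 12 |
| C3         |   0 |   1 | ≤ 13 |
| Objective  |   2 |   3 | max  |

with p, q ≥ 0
Each vertex is the intersection of two constraint boundaries that also satisfies all remaining constraints:
  p = 0 and q = 0 → (0, 0)
  p = 12 and q = 0 → (12, 0)
  3p + 2q = 47 and p = 12 → (12, 5.5)
  3p + 2q = 47 and q = 13 → (7, 13)
  q = 13 and p = 0 → (0, 13)

Vertices: (0, 0), (12, 0), (12, 5.5), (7, 13), (0, 13)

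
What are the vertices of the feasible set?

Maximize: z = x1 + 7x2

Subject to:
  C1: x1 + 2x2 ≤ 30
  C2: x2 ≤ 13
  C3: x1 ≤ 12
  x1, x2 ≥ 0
Each vertex is the intersection of two constraint boundaries that also satisfies all remaining constraints:
  x1 = 0 and x2 = 0 → (0, 0)
  x1 = 12 and x2 = 0 → (12, 0)
  x1 + 2x2 = 30 and x1 = 12 → (12, 9)
  x1 + 2x2 = 30 and x2 = 13 → (4, 13)
  x2 = 13 and x1 = 0 → (0, 13)

Vertices: (0, 0), (12, 0), (12, 9), (4, 13), (0, 13)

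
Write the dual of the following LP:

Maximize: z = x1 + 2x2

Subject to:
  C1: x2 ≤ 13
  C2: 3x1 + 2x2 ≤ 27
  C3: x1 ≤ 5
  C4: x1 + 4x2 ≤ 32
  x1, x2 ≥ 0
Minimize: z = 13y1 + 27y2 + 5y3 + 32y4

Subject to:
  C1: -3y2 - y3 - y4 ≤ -1
  C2: -y1 - 2y2 - 4y4 ≤ -2
  y1, y2, y3, y4 ≥ 0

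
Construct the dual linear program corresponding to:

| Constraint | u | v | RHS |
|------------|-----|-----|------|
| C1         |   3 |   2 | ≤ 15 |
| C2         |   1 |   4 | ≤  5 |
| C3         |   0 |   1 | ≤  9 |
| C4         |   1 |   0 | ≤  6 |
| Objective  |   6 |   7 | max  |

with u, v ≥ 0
Minimize: z = 15y1 + 5y2 + 9y3 + 6y4

Subject to:
  C1: -3y1 - y2 - y4 ≤ -6
  C2: -2y1 - 4y2 - y3 ≤ -7
  y1, y2, y3, y4 ≥ 0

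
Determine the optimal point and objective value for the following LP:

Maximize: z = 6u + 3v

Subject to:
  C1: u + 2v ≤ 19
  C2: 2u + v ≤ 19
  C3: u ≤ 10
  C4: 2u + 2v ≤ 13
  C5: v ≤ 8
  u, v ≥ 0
Each vertex is the intersection of two constraint boundaries that also satisfies all remaining constraints:
  u = 0 and v = 0 → (0, 0)
  2u + 2v = 13 and v = 0 → (6.5, 0)
  2u + 2v = 13 and u = 0 → (0, 6.5)

Evaluating z = 6u + 3v at each vertex:
  (0, 0): z = 0
  (6.5, 0): z = 39
  (0, 6.5): z = 19.5

The maximum is at (6.5, 0) with z = 39.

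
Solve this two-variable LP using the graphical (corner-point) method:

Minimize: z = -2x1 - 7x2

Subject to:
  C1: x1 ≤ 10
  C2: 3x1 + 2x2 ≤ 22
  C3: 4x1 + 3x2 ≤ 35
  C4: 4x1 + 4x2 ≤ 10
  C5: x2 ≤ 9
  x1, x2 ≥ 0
Each vertex is the intersection of two constraint boundaries that also satisfies all remaining constraints:
  x1 = 0 and x2 = 0 → (0, 0)
  4x1 + 4x2 = 10 and x2 = 0 → (2.5, 0)
  4x1 + 4x2 = 10 and x1 = 0 → (0, 2.5)

Evaluating z = -2x1 - 7x2 at each vertex:
  (0, 0): z = 0
  (2.5, 0): z = -5
  (0, 2.5): z = -17.5

The minimum is at (0, 2.5) with z = -17.5.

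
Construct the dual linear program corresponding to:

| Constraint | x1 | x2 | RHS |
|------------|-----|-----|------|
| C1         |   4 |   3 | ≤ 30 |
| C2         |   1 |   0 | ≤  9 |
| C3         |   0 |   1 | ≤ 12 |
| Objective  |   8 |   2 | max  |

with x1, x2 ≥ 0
Minimize: z = 30y1 + 9y2 + 12y3

Subject to:
  C1: -4y1 - y2 ≤ -8
  C2: -3y1 - y3 ≤ -2
  y1, y2, y3 ≥ 0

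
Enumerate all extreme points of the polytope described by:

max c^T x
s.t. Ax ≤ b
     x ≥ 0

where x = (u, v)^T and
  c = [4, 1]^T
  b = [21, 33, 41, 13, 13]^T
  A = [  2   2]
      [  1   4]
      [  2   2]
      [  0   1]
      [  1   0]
Each vertex is the intersection of two constraint boundaries that also satisfies all remaining constraints:
  u = 0 and v = 0 → (0, 0)
  2u + 2v = 21 and v = 0 → (10.5, 0)
  2u + 2v = 21 and u + 4v = 33 → (3, 7.5)
  u + 4v = 33 and u = 0 → (0, 8.25)

Vertices: (0, 0), (10.5, 0), (3, 7.5), (0, 8.25)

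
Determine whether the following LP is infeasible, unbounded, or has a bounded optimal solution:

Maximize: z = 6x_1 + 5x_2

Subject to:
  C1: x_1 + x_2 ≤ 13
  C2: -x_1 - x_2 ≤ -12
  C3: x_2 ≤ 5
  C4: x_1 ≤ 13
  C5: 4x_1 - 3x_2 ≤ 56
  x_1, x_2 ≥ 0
The point (13, 0) satisfies every constraint, so the LP is feasible; the constraints give x_1 ≤ 13 and x_2 ≤ 5, which with x_1, x_2 ≥ 0 keep the feasible region inside a bounded box. A feasible, bounded LP attains a finite optimum at a vertex.

The LP has an optimal solution: (13, 0) with z = 78.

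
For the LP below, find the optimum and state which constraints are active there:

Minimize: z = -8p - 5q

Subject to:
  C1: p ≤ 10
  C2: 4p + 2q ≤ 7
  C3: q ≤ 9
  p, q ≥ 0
Optimal: p = 0, q = 3.5
Binding: C2, p ≥ 0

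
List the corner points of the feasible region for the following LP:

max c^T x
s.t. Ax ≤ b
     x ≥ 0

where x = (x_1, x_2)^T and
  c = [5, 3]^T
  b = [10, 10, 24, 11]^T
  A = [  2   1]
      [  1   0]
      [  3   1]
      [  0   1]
Each vertex is the intersection of two constraint boundaries that also satisfies all remaining constraints:
  x_1 = 0 and x_2 = 0 → (0, 0)
  2x_1 + x_2 = 10 and x_2 = 0 → (5, 0)
  2x_1 + x_2 = 10 and x_1 = 0 → (0, 10)

Vertices: (0, 0), (5, 0), (0, 10)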